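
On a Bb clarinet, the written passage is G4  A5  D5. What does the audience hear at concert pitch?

F4 G5 C5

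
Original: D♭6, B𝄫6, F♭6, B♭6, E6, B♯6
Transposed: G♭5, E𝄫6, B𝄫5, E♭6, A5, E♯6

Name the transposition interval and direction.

From Db6 to Gb5 is 5 letter names — a fifth of some quality.
Gb5 to Db6 is 7 semitones, which makes it a perfect fifth; the second version is lower, so the direction is down.
Checking another pair — B#6 → E#6 — gives the same interval.

down a perfect fifth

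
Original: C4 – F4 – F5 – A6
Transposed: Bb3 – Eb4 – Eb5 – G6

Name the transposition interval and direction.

From C4 to Bb3 is 2 letter names — a second of some quality.
Bb3 to C4 is 2 semitones, which makes it a major second; the second version is lower, so the direction is down.
Checking another pair — A6 → G6 — gives the same interval.

down a major second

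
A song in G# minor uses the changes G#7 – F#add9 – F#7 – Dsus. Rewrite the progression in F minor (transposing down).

F7 Ebadd9 Eb7 Cbsus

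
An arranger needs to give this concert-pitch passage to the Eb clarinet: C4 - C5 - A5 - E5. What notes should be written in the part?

A3 A4 F#5 C#5

The Eb clarinet sounds a minor third above written, so the written part must be a minor third below concert — transpose each note down.
C4 → A3
C5 → A4
A5 → F#5
E5 → C#5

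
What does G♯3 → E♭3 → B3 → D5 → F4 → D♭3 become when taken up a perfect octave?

G#3 becomes G#4
Eb3 becomes Eb4
B3 becomes B4
D5 becomes D6
F4 becomes F5
Db3 becomes Db4

G#4 Eb4 B4 D6 F5 Db4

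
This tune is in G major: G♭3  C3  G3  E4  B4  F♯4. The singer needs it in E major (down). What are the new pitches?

G major to E major down is a minor third, so every note moves down by that interval.
Gb3 -> Eb3
C3 -> A2
G3 -> E3
E4 -> C#4
B4 -> G#4
F#4 -> D#4

Eb3 A2 E3 C#4 G#4 D#4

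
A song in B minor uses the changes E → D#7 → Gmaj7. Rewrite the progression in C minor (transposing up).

F E7 Abmaj7

B minor up to C minor is a minor second; each chord root moves by that interval while the quality stays the same.
E: root E up a minor second → F, giving F.
D#7: root D# up a minor second → E, giving E7.
Gmaj7: root G up a minor second → Ab, giving Abmaj7.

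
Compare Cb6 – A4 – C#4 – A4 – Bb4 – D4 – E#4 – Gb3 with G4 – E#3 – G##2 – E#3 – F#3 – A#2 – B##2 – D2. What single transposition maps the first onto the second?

Take the first pair: Cb6 → G4. C to G spans 11 letter names, so the interval is some kind of eleventh.
G4 to Cb6 is 16 semitones, which makes it a diminished eleventh; the second version is lower, so the direction is down.
Checking another pair — Gb3 → D2 — gives the same interval.

down a diminished eleventh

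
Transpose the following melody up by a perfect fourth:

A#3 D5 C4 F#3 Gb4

D#4 G5 F4 B3 Cb5

A perfect fourth up from A#3 gives D#4.
D5 up a perfect fourth is G5.
C4: a fourth up reaches F, and 5 semitones makes it F4.
F#3: a fourth up reaches B, and 5 semitones makes it B3.
Gb4: a fourth up reaches C, and 5 semitones makes it Cb5.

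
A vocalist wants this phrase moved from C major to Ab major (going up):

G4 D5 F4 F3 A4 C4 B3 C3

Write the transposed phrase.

Eb5 Bb5 Db5 Db4 F5 Ab4 G4 Ab3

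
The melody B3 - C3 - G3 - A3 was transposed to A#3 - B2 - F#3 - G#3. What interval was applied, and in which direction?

From B3 to A#3 is 2 letter names — a second of some quality.
A#3 to B3 is 1 semitone, which makes it a minor second; the second version is lower, so the direction is down.
Checking another pair — A3 → G#3 — gives the same interval.

down a minor second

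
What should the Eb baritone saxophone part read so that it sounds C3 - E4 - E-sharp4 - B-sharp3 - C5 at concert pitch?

Written C4 sounds as Eb2 on the Eb baritone saxophone, so concert pitches are written a major thirteenth up.
C3 -> A4
E4 -> C#6
E#4 -> C##6
B#3 -> G##5
C5 -> A6

A4 C#6 C##6 G##5 A6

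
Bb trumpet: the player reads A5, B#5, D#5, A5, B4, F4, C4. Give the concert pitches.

G5 A#5 C#5 G5 A4 Eb4 Bb3

Written C4 on the Bb trumpet sounds as Bb3, a major second lower; apply that shift to every note.
A5 gives G5
B#5 gives A#5
D#5 gives C#5
A5 gives G5
B4 gives A4
F4 gives Eb4
C4 gives Bb3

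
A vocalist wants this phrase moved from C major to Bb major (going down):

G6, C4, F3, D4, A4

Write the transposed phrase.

C major to Bb major down is a major second, so every note moves down by that interval.
G6 -> F6
C4 -> Bb3
F3 -> Eb3
D4 -> C4
A4 -> G4

F6 Bb3 Eb3 C4 G4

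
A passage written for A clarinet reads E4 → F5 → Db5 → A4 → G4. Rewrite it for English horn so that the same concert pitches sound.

G#4 A5 F5 C#5 B4

First find concert pitch: the A clarinet sounds a minor third below written, so E4 F5 Db5 A4 G4 sounds C#4 D5 Bb4 F#4 E4.
Then write for English horn: it sounds a perfect fifth below written, so the part must be a perfect fifth above concert.
C#4 → G#4
D5 → A5
Bb4 → F5
F#4 → C#5
E4 → B4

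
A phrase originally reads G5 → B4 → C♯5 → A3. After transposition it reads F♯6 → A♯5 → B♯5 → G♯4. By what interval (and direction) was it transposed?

Take the first pair: G5 → F#6. G to F spans 7 letter names, so the interval is some kind of seventh.
G5 to F#6 is 11 semitones, which makes it a major seventh; the second version is higher, so the direction is up.
Checking another pair — A3 → G#4 — gives the same interval.

up a major seventh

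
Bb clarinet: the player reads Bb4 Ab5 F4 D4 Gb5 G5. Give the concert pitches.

The Bb clarinet sounds a major second below written, so transpose each written note down a major second.
Bb4 -> Ab4
Ab5 -> Gb5
F4 -> Eb4
D4 -> C4
Gb5 -> Fb5
G5 -> F5

Ab4 Gb5 Eb4 C4 Fb5 F5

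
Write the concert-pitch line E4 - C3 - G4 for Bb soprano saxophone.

The Bb soprano saxophone sounds a major second below written, so the written part must be a major second above concert — transpose each note up.
E4 to F#4
C3 to D3
G4 to A4

F#4 D3 A4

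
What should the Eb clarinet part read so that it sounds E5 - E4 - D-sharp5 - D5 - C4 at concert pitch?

C#5 C#4 B#4 B4 A3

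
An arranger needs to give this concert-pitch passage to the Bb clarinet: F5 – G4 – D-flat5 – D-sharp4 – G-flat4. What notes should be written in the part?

The Bb clarinet sounds a major second below written, so the written part must be a major second above concert — transpose each note up.
F5 gives G5
G4 gives A4
Db5 gives Eb5
D#4 gives E#4
Gb4 gives Ab4

G5 A4 Eb5 E#4 Ab4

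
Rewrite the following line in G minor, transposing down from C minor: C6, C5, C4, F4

G5 G4 G3 C4

C minor to G minor down is a perfect fourth, so every note moves down by that interval.
C6 → G5
C5 → G4
C4 → G3
F4 → C4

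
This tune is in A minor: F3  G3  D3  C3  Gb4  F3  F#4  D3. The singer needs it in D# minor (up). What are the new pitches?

B3 C#4 G#3 F#3 C5 B3 B#4 G#3

From A up to D# is an augmented fourth; apply that to each pitch.
F3 to B3
G3 to C#4
D3 to G#3
C3 to F#3
Gb4 to C5
F3 to B3
F#4 to B#4
D3 to G#3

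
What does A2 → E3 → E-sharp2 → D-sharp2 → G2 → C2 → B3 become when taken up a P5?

E3 B3 B#2 A#2 D3 G2 F#4

A2: a fifth up reaches E, and 7 semitones makes it E3.
E3: a fifth up reaches B, and 7 semitones makes it B3.
A perfect fifth up from E#2 gives B#2.
D#2 up a perfect fifth is A#2.
G2 up a perfect fifth is D3.
C2 up a perfect fifth is G2.
A perfect fifth up from B3 gives F#4.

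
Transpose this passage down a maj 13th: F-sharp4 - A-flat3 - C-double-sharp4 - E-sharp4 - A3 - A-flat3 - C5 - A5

A major thirteenth down from F#4 gives A2.
Ab3: a thirteenth down reaches C, and 21 semitones makes it Cb2.
C##4 down a major thirteenth is E#2.
A major thirteenth down from E#4 gives G#2.
A3: a thirteenth down reaches C, and 21 semitones makes it C2.
A major thirteenth down from Ab3 gives Cb2.
C5: a thirteenth down reaches E, and 21 semitones makes it Eb3.
A major thirteenth down from A5 gives C4.

A2 Cb2 E#2 G#2 C2 Cb2 Eb3 C4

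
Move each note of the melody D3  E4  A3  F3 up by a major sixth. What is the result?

D3 -> B3
E4 -> C#5
A3 -> F#4
F3 -> D4

B3 C#5 F#4 D4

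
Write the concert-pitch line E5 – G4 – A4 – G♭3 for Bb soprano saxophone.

F#5 A4 B4 Ab3

The Bb soprano saxophone sounds a major second below written, so the written part must be a major second above concert — transpose each note up.
E5 → F#5
G4 → A4
A4 → B4
Gb3 → Ab3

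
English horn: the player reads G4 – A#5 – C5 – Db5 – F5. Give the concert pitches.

The English horn sounds a perfect fifth below written, so transpose each written note down a perfect fifth.
G4 to C4
A#5 to D#5
C5 to F4
Db5 to Gb4
F5 to Bb4

C4 D#5 F4 Gb4 Bb4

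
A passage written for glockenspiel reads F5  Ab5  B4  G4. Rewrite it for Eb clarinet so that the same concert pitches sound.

First find concert pitch: the glockenspiel sounds a perfect fifteenth above written, so F5 Ab5 B4 G4 sounds F7 Ab7 B6 G6.
Then write for Eb clarinet: it sounds a minor third above written, so the part must be a minor third below concert.
F7 → D7
Ab7 → F7
B6 → G#6
G6 → E6

D7 F7 G#6 E6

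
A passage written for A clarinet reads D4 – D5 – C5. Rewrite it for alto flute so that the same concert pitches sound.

E4 E5 D5

First find concert pitch: the A clarinet sounds a minor third below written, so D4 D5 C5 sounds B3 B4 A4.
Then write for alto flute: it sounds a perfect fourth below written, so the part must be a perfect fourth above concert.
B3 → E4
B4 → E5
A4 → D5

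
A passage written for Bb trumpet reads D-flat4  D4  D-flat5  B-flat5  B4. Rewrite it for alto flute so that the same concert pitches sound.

First find concert pitch: the Bb trumpet sounds a major second below written, so D-flat4 D4 D-flat5 B-flat5 B4 sounds Cb4 C4 Cb5 Ab5 A4.
Then write for alto flute: it sounds a perfect fourth below written, so the part must be a perfect fourth above concert.
Cb4 → Fb4
C4 → F4
Cb5 → Fb5
Ab5 → Db6
A4 → D5

Fb4 F4 Fb5 Db6 D5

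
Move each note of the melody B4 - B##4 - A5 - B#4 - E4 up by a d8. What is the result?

B4 gives Bb5
B##4 gives B#5
A5 gives Ab6
B#4 gives B5
E4 gives Eb5

Bb5 B#5 Ab6 B5 Eb5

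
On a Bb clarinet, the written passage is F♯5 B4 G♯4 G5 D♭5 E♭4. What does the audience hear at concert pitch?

E5 A4 F#4 F5 Cb5 Db4

Written C4 on the Bb clarinet sounds as Bb3, a major second lower; apply that shift to every note.
F#5 -> E5
B4 -> A4
G#4 -> F#4
G5 -> F5
Db5 -> Cb5
Eb4 -> Db4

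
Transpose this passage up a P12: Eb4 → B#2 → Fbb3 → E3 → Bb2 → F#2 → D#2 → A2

Bb5 F##4 Cbb5 B4 F4 C#4 A#3 E4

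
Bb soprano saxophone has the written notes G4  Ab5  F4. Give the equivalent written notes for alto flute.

Bb4 Cb6 Ab4

First find concert pitch: the Bb soprano saxophone sounds a major second below written, so G4 Ab5 F4 sounds F4 Gb5 Eb4.
Then write for alto flute: it sounds a perfect fourth below written, so the part must be a perfect fourth above concert.
F4 → Bb4
Gb5 → Cb6
Eb4 → Ab4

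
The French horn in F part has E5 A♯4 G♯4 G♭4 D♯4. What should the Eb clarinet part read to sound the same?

First find concert pitch: the French horn in F sounds a perfect fifth below written, so E5 A♯4 G♯4 G♭4 D♯4 sounds A4 D#4 C#4 Cb4 G#3.
Then write for Eb clarinet: it sounds a minor third above written, so the part must be a minor third below concert.
A4 → F#4
D#4 → B#3
C#4 → A#3
Cb4 → Ab3
G#3 → E#3

F#4 B#3 A#3 Ab3 E#3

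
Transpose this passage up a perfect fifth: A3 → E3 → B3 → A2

E4 B3 F#4 E3

A3 to E4
E3 to B3
B3 to F#4
A2 to E3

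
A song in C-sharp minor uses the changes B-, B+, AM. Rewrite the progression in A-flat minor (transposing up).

C-sharp minor up to A-flat minor is a diminished sixth; each chord root moves by that interval while the quality stays the same.
B-: root B up a diminished sixth → Gb, giving Gb-.
B+: root B up a diminished sixth → Gb, giving Gb+.
AM: root A up a diminished sixth → Fb, giving FbM.

Gb- Gb+ FbM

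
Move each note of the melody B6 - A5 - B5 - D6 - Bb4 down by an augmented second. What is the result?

Ab6 Gb5 Ab5 Cb6 Abb4

B6 → Ab6
A5 → Gb5
B5 → Ab5
D6 → Cb6
Bb4 → Abb4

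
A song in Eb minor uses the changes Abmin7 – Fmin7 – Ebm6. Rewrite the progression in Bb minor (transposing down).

Ebmin7 Cmin7 Bbm6

Eb minor down to Bb minor is a perfect fourth; each chord root moves by that interval while the quality stays the same.
Abmin7: root Ab down a perfect fourth → Eb, giving Ebmin7.
Fmin7: root F down a perfect fourth → C, giving Cmin7.
Ebm6: root Eb down a perfect fourth → Bb, giving Bbm6.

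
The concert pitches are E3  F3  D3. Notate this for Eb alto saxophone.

The Eb alto saxophone sounds a major sixth below written, so the written part must be a major sixth above concert — transpose each note up.
E3 becomes C#4
F3 becomes D4
D3 becomes B3

C#4 D4 B3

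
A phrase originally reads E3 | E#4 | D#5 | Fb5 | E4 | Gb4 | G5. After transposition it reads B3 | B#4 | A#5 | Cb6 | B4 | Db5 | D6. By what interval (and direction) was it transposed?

up a perfect fifth

From E3 to B3 is 5 letter names — a fifth of some quality.
E3 to B3 is 7 semitones, which makes it a perfect fifth; the second version is higher, so the direction is up.
Checking another pair — G5 → D6 — gives the same interval.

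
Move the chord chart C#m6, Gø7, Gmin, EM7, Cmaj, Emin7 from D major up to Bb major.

Am6 Ebø7 Ebmin CM7 Abmaj Cmin7

D major up to Bb major is a minor sixth; each chord root moves by that interval while the quality stays the same.
C#m6: root C# up a minor sixth → A, giving Am6.
Gø7: root G up a minor sixth → Eb, giving Ebø7.
Gmin: root G up a minor sixth → Eb, giving Ebmin.
EM7: root E up a minor sixth → C, giving CM7.
Cmaj: root C up a minor sixth → Ab, giving Abmaj.
Emin7: root E up a minor sixth → C, giving Cmin7.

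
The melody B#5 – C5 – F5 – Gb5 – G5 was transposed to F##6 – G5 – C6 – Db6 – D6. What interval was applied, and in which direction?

From B#5 to F##6 is 5 letter names — a fifth of some quality.
B#5 to F##6 is 7 semitones, which makes it a perfect fifth; the second version is higher, so the direction is up.
Checking another pair — G5 → D6 — gives the same interval.

up a perfect fifth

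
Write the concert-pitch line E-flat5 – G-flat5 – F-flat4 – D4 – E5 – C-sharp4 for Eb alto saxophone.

C6 Eb6 Db5 B4 C#6 A#4

The Eb alto saxophone sounds a major sixth below written, so the written part must be a major sixth above concert — transpose each note up.
Eb5 becomes C6
Gb5 becomes Eb6
Fb4 becomes Db5
D4 becomes B4
E5 becomes C#6
C#4 becomes A#4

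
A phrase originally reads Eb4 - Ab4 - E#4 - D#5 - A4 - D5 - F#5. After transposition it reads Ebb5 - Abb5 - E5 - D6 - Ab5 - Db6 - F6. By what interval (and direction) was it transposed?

From Eb4 to Ebb5 is 8 letter names — an octave of some quality.
Eb4 to Ebb5 is 11 semitones, which makes it a diminished octave; the second version is higher, so the direction is up.
Checking another pair — F#5 → F6 — gives the same interval.

up a diminished octave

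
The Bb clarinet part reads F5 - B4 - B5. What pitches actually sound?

The Bb clarinet sounds a major second below written, so transpose each written note down a major second.
F5 → Eb5
B4 → A4
B5 → A5

Eb5 A4 A5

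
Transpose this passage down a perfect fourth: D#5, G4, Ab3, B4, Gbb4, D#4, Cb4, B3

A#4 D4 Eb3 F#4 Dbb4 A#3 Gb3 F#3

D#5: a fourth down reaches A, and 5 semitones makes it A#4.
G4: a fourth down reaches D, and 5 semitones makes it D4.
Ab3 down a perfect fourth is Eb3.
A perfect fourth down from B4 gives F#4.
Gbb4 down a perfect fourth is Dbb4.
D#4 down a perfect fourth is A#3.
Cb4 down a perfect fourth is Gb3.
B3 down a perfect fourth is F#3.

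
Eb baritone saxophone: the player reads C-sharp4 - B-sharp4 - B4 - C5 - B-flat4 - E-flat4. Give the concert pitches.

E2 D#3 D3 Eb3 Db3 Gb2

The Eb baritone saxophone sounds a major thirteenth below written, so transpose each written note down a major thirteenth.
C#4 → E2
B#4 → D#3
B4 → D3
C5 → Eb3
Bb4 → Db3
Eb4 → Gb2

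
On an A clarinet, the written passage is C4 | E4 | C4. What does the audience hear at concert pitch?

A3 C#4 A3

The A clarinet sounds a minor third below written, so transpose each written note down a minor third.
C4 gives A3
E4 gives C#4
C4 gives A3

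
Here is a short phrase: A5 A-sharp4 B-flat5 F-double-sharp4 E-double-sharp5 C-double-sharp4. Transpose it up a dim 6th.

Fb6 F5 Gbb6 D5 C#6 A4

A5 up a diminished sixth is Fb6.
A diminished sixth up from A#4 gives F5.
Bb5 up a diminished sixth is Gbb6.
F##4 up a diminished sixth is D5.
E##5 up a diminished sixth is C#6.
C##4: a sixth up reaches A, and 7 semitones makes it A4.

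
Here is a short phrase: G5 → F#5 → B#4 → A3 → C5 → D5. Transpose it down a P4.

D5 C#5 F##4 E3 G4 A4

G5 gives D5
F#5 gives C#5
B#4 gives F##4
A3 gives E3
C5 gives G4
D5 gives A4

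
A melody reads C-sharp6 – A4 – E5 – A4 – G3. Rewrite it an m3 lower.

A#5 F#4 C#5 F#4 E3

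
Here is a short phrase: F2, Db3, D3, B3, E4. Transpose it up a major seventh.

F2 -> E3
Db3 -> C4
D3 -> C#4
B3 -> A#4
E4 -> D#5

E3 C4 C#4 A#4 D#5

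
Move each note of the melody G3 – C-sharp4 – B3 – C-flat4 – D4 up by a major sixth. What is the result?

E4 A#4 G#4 Ab4 B4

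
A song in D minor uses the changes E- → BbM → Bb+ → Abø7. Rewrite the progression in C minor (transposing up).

D- AbM Ab+ Gbø7

D minor up to C minor is a minor seventh; each chord root moves by that interval while the quality stays the same.
E-: root E up a minor seventh → D, giving D-.
BbM: root Bb up a minor seventh → Ab, giving AbM.
Bb+: root Bb up a minor seventh → Ab, giving Ab+.
Abø7: root Ab up a minor seventh → Gb, giving Gbø7.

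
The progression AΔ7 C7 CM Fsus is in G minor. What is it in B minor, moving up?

C#Δ7 E7 EM Asus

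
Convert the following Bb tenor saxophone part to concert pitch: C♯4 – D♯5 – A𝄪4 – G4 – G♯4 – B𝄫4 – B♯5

Written C4 on the Bb tenor saxophone sounds as Bb2, a major ninth lower; apply that shift to every note.
C#4 → B2
D#5 → C#4
A##4 → G##3
G4 → F3
G#4 → F#3
Bbb4 → Abb3
B#5 → A#4

B2 C#4 G##3 F3 F#3 Abb3 A#4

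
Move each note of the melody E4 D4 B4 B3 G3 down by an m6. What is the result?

E4: a sixth down reaches G, and 8 semitones makes it G#3.
A minor sixth down from D4 gives F#3.
A minor sixth down from B4 gives D#4.
A minor sixth down from B3 gives D#3.
A minor sixth down from G3 gives B2.

G#3 F#3 D#4 D#3 B2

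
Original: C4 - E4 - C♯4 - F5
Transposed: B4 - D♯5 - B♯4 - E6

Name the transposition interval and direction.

up a major seventh

From C4 to B4 is 7 letter names — a seventh of some quality.
C4 to B4 is 11 semitones, which makes it a major seventh; the second version is higher, so the direction is up.
Checking another pair — F5 → E6 — gives the same interval.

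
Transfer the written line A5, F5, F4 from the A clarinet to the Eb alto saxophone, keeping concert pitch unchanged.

D#6 B5 B4

First find concert pitch: the A clarinet sounds a minor third below written, so A5 F5 F4 sounds F#5 D5 D4.
Then write for Eb alto saxophone: it sounds a major sixth below written, so the part must be a major sixth above concert.
F#5 → D#6
D5 → B5
D4 → B4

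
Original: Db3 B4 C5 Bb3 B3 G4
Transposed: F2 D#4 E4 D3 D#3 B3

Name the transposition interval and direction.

down a minor sixth

From Db3 to F2 is 6 letter names — a sixth of some quality.
F2 to Db3 is 8 semitones, which makes it a minor sixth; the second version is lower, so the direction is down.
Checking another pair — G4 → B3 — gives the same interval.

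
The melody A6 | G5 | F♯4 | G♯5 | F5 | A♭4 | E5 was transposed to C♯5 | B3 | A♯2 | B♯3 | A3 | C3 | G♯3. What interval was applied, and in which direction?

down a minor thirteenth

Take the first pair: A6 → C#5. A to C spans 13 letter names, so the interval is some kind of thirteenth.
C#5 to A6 is 20 semitones, which makes it a minor thirteenth; the second version is lower, so the direction is down.
Checking another pair — E5 → G#3 — gives the same interval.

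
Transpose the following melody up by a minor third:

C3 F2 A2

Eb3 Ab2 C3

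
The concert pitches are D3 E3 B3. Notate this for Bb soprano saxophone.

Written C4 sounds as Bb3 on the Bb soprano saxophone, so concert pitches are written a major second up.
D3 becomes E3
E3 becomes F#3
B3 becomes C#4

E3 F#3 C#4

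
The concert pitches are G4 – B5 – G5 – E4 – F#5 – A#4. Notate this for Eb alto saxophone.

E5 G#6 E6 C#5 D#6 F##5

The Eb alto saxophone sounds a major sixth below written, so the written part must be a major sixth above concert — transpose each note up.
G4 to E5
B5 to G#6
G5 to E6
E4 to C#5
F#5 to D#6
A#4 to F##5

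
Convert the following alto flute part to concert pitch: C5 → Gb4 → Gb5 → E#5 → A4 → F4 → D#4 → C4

G4 Db4 Db5 B#4 E4 C4 A#3 G3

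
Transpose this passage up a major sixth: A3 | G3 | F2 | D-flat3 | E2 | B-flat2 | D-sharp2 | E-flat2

F#4 E4 D3 Bb3 C#3 G3 B#2 C3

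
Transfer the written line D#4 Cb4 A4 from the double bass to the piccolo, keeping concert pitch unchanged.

D#2 Cb2 A2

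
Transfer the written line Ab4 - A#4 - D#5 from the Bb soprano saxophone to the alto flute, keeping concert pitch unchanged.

Cb5 C#5 F#5

First find concert pitch: the Bb soprano saxophone sounds a major second below written, so Ab4 A#4 D#5 sounds Gb4 G#4 C#5.
Then write for alto flute: it sounds a perfect fourth below written, so the part must be a perfect fourth above concert.
Gb4 → Cb5
G#4 → C#5
C#5 → F#5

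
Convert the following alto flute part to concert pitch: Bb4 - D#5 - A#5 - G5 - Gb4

The alto flute sounds a perfect fourth below written, so transpose each written note down a perfect fourth.
Bb4 to F4
D#5 to A#4
A#5 to E#5
G5 to D5
Gb4 to Db4

F4 A#4 E#5 D5 Db4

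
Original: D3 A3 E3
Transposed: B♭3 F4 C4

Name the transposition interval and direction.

up a minor sixth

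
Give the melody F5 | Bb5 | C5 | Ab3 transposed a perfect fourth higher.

F5: a fourth up reaches B, and 5 semitones makes it Bb5.
A perfect fourth up from Bb5 gives Eb6.
C5 up a perfect fourth is F5.
Ab3: a fourth up reaches D, and 5 semitones makes it Db4.

Bb5 Eb6 F5 Db4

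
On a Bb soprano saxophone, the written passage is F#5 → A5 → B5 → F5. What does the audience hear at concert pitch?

Written C4 on the Bb soprano saxophone sounds as Bb3, a major second lower; apply that shift to every note.
F#5 gives E5
A5 gives G5
B5 gives A5
F5 gives Eb5

E5 G5 A5 Eb5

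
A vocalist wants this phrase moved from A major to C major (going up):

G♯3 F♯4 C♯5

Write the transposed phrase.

B3 A4 E5

From A up to C is a minor third; apply that to each pitch.
G#3 → B3
F#4 → A4
C#5 → E5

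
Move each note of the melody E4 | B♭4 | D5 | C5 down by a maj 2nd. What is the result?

D4 Ab4 C5 Bb4

E4: a second down reaches D, and 2 semitones makes it D4.
Bb4 down a major second is Ab4.
A major second down from D5 gives C5.
A major second down from C5 gives Bb4.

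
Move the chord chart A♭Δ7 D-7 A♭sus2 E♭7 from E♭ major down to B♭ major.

EbΔ7 A-7 Ebsus2 Bb7

E♭ major down to B♭ major is a perfect fourth; each chord root moves by that interval while the quality stays the same.
A♭Δ7: root A♭ down a perfect fourth → Eb, giving EbΔ7.
D-7: root D down a perfect fourth → A, giving A-7.
A♭sus2: root A♭ down a perfect fourth → Eb, giving Ebsus2.
E♭7: root E♭ down a perfect fourth → Bb, giving Bb7.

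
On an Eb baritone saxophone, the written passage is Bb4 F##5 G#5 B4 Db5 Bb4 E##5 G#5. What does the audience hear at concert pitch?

The Eb baritone saxophone sounds a major thirteenth below written, so transpose each written note down a major thirteenth.
Bb4 becomes Db3
F##5 becomes A#3
G#5 becomes B3
B4 becomes D3
Db5 becomes Fb3
Bb4 becomes Db3
E##5 becomes G##3
G#5 becomes B3

Db3 A#3 B3 D3 Fb3 Db3 G##3 B3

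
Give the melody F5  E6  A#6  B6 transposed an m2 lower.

E5 D#6 G##6 A#6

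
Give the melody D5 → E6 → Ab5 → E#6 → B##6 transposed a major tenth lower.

Bb3 C5 Fb4 C#5 G##5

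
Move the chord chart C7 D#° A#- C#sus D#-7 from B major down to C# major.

B major down to C# major is a minor seventh; each chord root moves by that interval while the quality stays the same.
C7: root C down a minor seventh → D, giving D7.
D#°: root D# down a minor seventh → E#, giving E#°.
A#-: root A# down a minor seventh → B#, giving B#-.
C#sus: root C# down a minor seventh → D#, giving D#sus.
D#-7: root D# down a minor seventh → E#, giving E#-7.

D7 E#° B#- D#sus E#-7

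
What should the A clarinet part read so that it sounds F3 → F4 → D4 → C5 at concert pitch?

Ab3 Ab4 F4 Eb5

The A clarinet sounds a minor third below written, so the written part must be a minor third above concert — transpose each note up.
F3 -> Ab3
F4 -> Ab4
D4 -> F4
C5 -> Eb5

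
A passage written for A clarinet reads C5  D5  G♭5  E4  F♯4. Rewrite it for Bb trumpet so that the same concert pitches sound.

B4 C#5 F5 D#4 E#4

First find concert pitch: the A clarinet sounds a minor third below written, so C5 D5 G♭5 E4 F♯4 sounds A4 B4 Eb5 C#4 D#4.
Then write for Bb trumpet: it sounds a major second below written, so the part must be a major second above concert.
A4 → B4
B4 → C#5
Eb5 → F5
C#4 → D#4
D#4 → E#4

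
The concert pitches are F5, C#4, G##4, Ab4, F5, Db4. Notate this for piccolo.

The piccolo sounds a perfect octave above written, so the written part must be a perfect octave below concert — transpose each note down.
F5 to F4
C#4 to C#3
G##4 to G##3
Ab4 to Ab3
F5 to F4
Db4 to Db3

F4 C#3 G##3 Ab3 F4 Db3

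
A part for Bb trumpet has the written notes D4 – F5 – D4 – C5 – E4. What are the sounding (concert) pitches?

C4 Eb5 C4 Bb4 D4

The Bb trumpet sounds a major second below written, so transpose each written note down a major second.
D4 gives C4
F5 gives Eb5
D4 gives C4
C5 gives Bb4
E4 gives D4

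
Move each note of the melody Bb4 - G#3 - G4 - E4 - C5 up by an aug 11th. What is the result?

Bb4: an eleventh up reaches E, and 18 semitones makes it E6.
G#3 up an augmented eleventh is C##5.
An augmented eleventh up from G4 gives C#6.
E4 up an augmented eleventh is A#5.
C5 up an augmented eleventh is F#6.

E6 C##5 C#6 A#5 F#6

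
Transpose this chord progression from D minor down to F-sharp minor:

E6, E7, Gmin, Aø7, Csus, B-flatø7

D minor down to F-sharp minor is a minor sixth; each chord root moves by that interval while the quality stays the same.
E6: root E down a minor sixth → G#, giving G#6.
E7: root E down a minor sixth → G#, giving G#7.
Gmin: root G down a minor sixth → B, giving Bmin.
Aø7: root A down a minor sixth → C#, giving C#ø7.
Csus: root C down a minor sixth → E, giving Esus.
B-flatø7: root B-flat down a minor sixth → D, giving Dø7.

G#6 G#7 Bmin C#ø7 Esus Dø7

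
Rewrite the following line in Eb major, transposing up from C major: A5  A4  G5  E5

C6 C5 Bb5 G5

C major to Eb major up is a minor third, so every note moves up by that interval.
A5 gives C6
A4 gives C5
G5 gives Bb5
E5 gives G5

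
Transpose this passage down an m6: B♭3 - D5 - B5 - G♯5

D3 F#4 D#5 B#4

Bb3 down a minor sixth is D3.
D5: a sixth down reaches F, and 8 semitones makes it F#4.
B5: a sixth down reaches D, and 8 semitones makes it D#5.
G#5: a sixth down reaches B, and 8 semitones makes it B#4.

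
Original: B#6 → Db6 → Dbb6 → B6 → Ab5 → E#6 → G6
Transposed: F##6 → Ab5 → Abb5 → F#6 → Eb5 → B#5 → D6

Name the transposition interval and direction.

down a perfect fourth

From B#6 to F##6 is 4 letter names — a fourth of some quality.
F##6 to B#6 is 5 semitones, which makes it a perfect fourth; the second version is lower, so the direction is down.
Checking another pair — G6 → D6 — gives the same interval.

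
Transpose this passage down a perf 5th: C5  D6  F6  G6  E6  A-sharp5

F4 G5 Bb5 C6 A5 D#5

A perfect fifth down from C5 gives F4.
D6: a fifth down reaches G, and 7 semitones makes it G5.
A perfect fifth down from F6 gives Bb5.
A perfect fifth down from G6 gives C6.
A perfect fifth down from E6 gives A5.
A#5 down a perfect fifth is D#5.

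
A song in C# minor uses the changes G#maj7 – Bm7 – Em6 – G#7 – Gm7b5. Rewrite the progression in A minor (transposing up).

Emaj7 Gm7 Cm6 E7 Ebm7b5

C# minor up to A minor is a minor sixth; each chord root moves by that interval while the quality stays the same.
G#maj7: root G# up a minor sixth → E, giving Emaj7.
Bm7: root B up a minor sixth → G, giving Gm7.
Em6: root E up a minor sixth → C, giving Cm6.
G#7: root G# up a minor sixth → E, giving E7.
Gm7b5: root G up a minor sixth → Eb, giving Ebm7b5.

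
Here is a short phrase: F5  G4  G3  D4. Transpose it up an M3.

A5 B4 B3 F#4

F5 gives A5
G4 gives B4
G3 gives B3
D4 gives F#4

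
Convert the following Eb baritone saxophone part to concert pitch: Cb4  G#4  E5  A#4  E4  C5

Ebb2 B2 G3 C#3 G2 Eb3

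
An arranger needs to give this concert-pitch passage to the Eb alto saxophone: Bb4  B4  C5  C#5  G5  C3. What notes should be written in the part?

Written C4 sounds as Eb3 on the Eb alto saxophone, so concert pitches are written a major sixth up.
Bb4 → G5
B4 → G#5
C5 → A5
C#5 → A#5
G5 → E6
C3 → A3

G5 G#5 A5 A#5 E6 A3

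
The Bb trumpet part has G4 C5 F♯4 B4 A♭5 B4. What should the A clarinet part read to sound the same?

Ab4 Db5 G4 C5 Bbb5 C5

First find concert pitch: the Bb trumpet sounds a major second below written, so G4 C5 F♯4 B4 A♭5 B4 sounds F4 Bb4 E4 A4 Gb5 A4.
Then write for A clarinet: it sounds a minor third below written, so the part must be a minor third above concert.
F4 → Ab4
Bb4 → Db5
E4 → G4
A4 → C5
Gb5 → Bbb5
A4 → C5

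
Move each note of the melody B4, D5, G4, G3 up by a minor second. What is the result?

B4 up a minor second is C5.
D5: a second up reaches E, and 1 semitone makes it Eb5.
G4 up a minor second is Ab4.
A minor second up from G3 gives Ab3.

C5 Eb5 Ab4 Ab3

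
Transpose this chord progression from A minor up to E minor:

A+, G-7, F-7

E+ D-7 C-7

A minor up to E minor is a perfect fifth; each chord root moves by that interval while the quality stays the same.
A+: root A up a perfect fifth → E, giving E+.
G-7: root G up a perfect fifth → D, giving D-7.
F-7: root F up a perfect fifth → C, giving C-7.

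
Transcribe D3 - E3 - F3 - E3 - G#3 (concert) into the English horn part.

Written C4 sounds as F3 on the English horn, so concert pitches are written a perfect fifth up.
D3 -> A3
E3 -> B3
F3 -> C4
E3 -> B3
G#3 -> D#4

A3 B3 C4 B3 D#4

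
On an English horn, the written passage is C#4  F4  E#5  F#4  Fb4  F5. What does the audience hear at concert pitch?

F#3 Bb3 A#4 B3 Bbb3 Bb4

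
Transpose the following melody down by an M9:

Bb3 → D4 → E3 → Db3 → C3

Bb3 gives Ab2
D4 gives C3
E3 gives D2
Db3 gives Cb2
C3 gives Bb1

Ab2 C3 D2 Cb2 Bb1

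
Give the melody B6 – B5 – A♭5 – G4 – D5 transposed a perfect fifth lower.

B6 becomes E6
B5 becomes E5
Ab5 becomes Db5
G4 becomes C4
D5 becomes G4

E6 E5 Db5 C4 G4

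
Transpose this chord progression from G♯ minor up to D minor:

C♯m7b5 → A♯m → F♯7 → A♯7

Gm7b5 Em C7 E7

G♯ minor up to D minor is a diminished fifth; each chord root moves by that interval while the quality stays the same.
C♯m7b5: root C♯ up a diminished fifth → G, giving Gm7b5.
A♯m: root A♯ up a diminished fifth → E, giving Em.
F♯7: root F♯ up a diminished fifth → C, giving C7.
A♯7: root A♯ up a diminished fifth → E, giving E7.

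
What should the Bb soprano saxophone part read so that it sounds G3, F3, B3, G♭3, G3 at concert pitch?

A3 G3 C#4 Ab3 A3

The Bb soprano saxophone sounds a major second below written, so the written part must be a major second above concert — transpose each note up.
G3 -> A3
F3 -> G3
B3 -> C#4
Gb3 -> Ab3
G3 -> A3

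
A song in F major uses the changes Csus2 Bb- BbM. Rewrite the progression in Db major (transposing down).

Absus2 Gb- GbM

F major down to Db major is a major third; each chord root moves by that interval while the quality stays the same.
Csus2: root C down a major third → Ab, giving Absus2.
Bb-: root Bb down a major third → Gb, giving Gb-.
BbM: root Bb down a major third → Gb, giving GbM.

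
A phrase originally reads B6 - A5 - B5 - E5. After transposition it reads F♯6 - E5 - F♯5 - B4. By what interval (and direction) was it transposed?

down a perfect fourth

Take the first pair: B6 → F#6. B to F spans 4 letter names, so the interval is some kind of fourth.
F#6 to B6 is 5 semitones, which makes it a perfect fourth; the second version is lower, so the direction is down.
Checking another pair — E5 → B4 — gives the same interval.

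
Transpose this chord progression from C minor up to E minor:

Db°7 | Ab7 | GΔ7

C minor up to E minor is a major third; each chord root moves by that interval while the quality stays the same.
Db°7: root Db up a major third → F, giving F°7.
Ab7: root Ab up a major third → C, giving C7.
GΔ7: root G up a major third → B, giving BΔ7.

F°7 C7 BΔ7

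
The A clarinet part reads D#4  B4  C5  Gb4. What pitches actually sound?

The A clarinet sounds a minor third below written, so transpose each written note down a minor third.
D#4 -> B#3
B4 -> G#4
C5 -> A4
Gb4 -> Eb4

B#3 G#4 A4 Eb4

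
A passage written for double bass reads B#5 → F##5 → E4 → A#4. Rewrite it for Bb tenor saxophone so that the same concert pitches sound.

First find concert pitch: the double bass sounds a perfect octave below written, so B#5 F##5 E4 A#4 sounds B#4 F##4 E3 A#3.
Then write for Bb tenor saxophone: it sounds a major ninth below written, so the part must be a major ninth above concert.
B#4 → C##6
F##4 → G##5
E3 → F#4
A#3 → B#4

C##6 G##5 F#4 B#4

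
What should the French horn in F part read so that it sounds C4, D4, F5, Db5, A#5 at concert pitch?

The French horn in F sounds a perfect fifth below written, so the written part must be a perfect fifth above concert — transpose each note up.
C4 → G4
D4 → A4
F5 → C6
Db5 → Ab5
A#5 → E#6

G4 A4 C6 Ab5 E#6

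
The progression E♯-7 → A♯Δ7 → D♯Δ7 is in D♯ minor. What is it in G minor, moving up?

A-7 DΔ7 GΔ7

D♯ minor up to G minor is a diminished fourth; each chord root moves by that interval while the quality stays the same.
E♯-7: root E♯ up a diminished fourth → A, giving A-7.
A♯Δ7: root A♯ up a diminished fourth → D, giving DΔ7.
D♯Δ7: root D♯ up a diminished fourth → G, giving GΔ7.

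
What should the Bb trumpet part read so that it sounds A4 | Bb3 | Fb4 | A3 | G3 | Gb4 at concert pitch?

Written C4 sounds as Bb3 on the Bb trumpet, so concert pitches are written a major second up.
A4 → B4
Bb3 → C4
Fb4 → Gb4
A3 → B3
G3 → A3
Gb4 → Ab4

B4 C4 Gb4 B3 A3 Ab4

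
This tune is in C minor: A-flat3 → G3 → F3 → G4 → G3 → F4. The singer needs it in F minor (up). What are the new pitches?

Db4 C4 Bb3 C5 C4 Bb4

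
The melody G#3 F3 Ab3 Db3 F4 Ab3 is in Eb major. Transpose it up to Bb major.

D#4 C4 Eb4 Ab3 C5 Eb4

From Eb up to Bb is a perfect fifth; apply that to each pitch.
G#3 becomes D#4
F3 becomes C4
Ab3 becomes Eb4
Db3 becomes Ab3
F4 becomes C5
Ab3 becomes Eb4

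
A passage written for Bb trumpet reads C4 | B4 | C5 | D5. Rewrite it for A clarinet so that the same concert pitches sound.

Db4 C5 Db5 Eb5

First find concert pitch: the Bb trumpet sounds a major second below written, so C4 B4 C5 D5 sounds Bb3 A4 Bb4 C5.
Then write for A clarinet: it sounds a minor third below written, so the part must be a minor third above concert.
Bb3 → Db4
A4 → C5
Bb4 → Db5
C5 → Eb5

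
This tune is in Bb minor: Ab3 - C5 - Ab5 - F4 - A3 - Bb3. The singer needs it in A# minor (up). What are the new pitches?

From Bb up to A# is an augmented seventh; apply that to each pitch.
Ab3 -> G#4
C5 -> B#5
Ab5 -> G#6
F4 -> E#5
A3 -> G##4
Bb3 -> A#4

G#4 B#5 G#6 E#5 G##4 A#4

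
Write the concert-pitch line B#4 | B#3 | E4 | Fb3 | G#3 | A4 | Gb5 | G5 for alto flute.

The alto flute sounds a perfect fourth below written, so the written part must be a perfect fourth above concert — transpose each note up.
B#4 to E#5
B#3 to E#4
E4 to A4
Fb3 to Bbb3
G#3 to C#4
A4 to D5
Gb5 to Cb6
G5 to C6

E#5 E#4 A4 Bbb3 C#4 D5 Cb6 C6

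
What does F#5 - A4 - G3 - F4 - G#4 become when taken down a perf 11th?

F#5 becomes C#4
A4 becomes E3
G3 becomes D2
F4 becomes C3
G#4 becomes D#3

C#4 E3 D2 C3 D#3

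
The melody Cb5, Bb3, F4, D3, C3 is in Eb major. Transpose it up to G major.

Eb major to G major up is a major third, so every note moves up by that interval.
Cb5 becomes Eb5
Bb3 becomes D4
F4 becomes A4
D3 becomes F#3
C3 becomes E3

Eb5 D4 A4 F#3 E3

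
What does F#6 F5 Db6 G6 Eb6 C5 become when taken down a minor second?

F#6 down a minor second is E#6.
A minor second down from F5 gives E5.
Db6 down a minor second is C6.
A minor second down from G6 gives F#6.
Eb6 down a minor second is D6.
C5 down a minor second is B4.

E#6 E5 C6 F#6 D6 B4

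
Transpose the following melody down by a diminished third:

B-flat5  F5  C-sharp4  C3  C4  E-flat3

G#5 D#5 A##3 A#2 A#3 C#3

A diminished third down from Bb5 gives G#5.
F5: a third down reaches D, and 2 semitones makes it D#5.
C#4: a third down reaches A, and 2 semitones makes it A##3.
C3: a third down reaches A, and 2 semitones makes it A#2.
C4: a third down reaches A, and 2 semitones makes it A#3.
Eb3 down a diminished third is C#3.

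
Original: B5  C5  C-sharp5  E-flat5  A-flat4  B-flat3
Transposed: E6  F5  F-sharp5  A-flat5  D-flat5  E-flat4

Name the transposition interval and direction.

From B5 to E6 is 4 letter names — a fourth of some quality.
B5 to E6 is 5 semitones, which makes it a perfect fourth; the second version is higher, so the direction is up.
Checking another pair — Bb3 → Eb4 — gives the same interval.

up a perfect fourth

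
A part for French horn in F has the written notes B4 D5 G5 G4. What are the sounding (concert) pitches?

Written C4 on the French horn in F sounds as F3, a perfect fifth lower; apply that shift to every note.
B4 -> E4
D5 -> G4
G5 -> C5
G4 -> C4

E4 G4 C5 C4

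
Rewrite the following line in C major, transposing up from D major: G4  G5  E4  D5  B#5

D major to C major up is a minor seventh, so every note moves up by that interval.
G4 gives F5
G5 gives F6
E4 gives D5
D5 gives C6
B#5 gives A#6

F5 F6 D5 C6 A#6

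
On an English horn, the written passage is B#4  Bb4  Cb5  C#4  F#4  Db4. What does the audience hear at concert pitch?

The English horn sounds a perfect fifth below written, so transpose each written note down a perfect fifth.
B#4 gives E#4
Bb4 gives Eb4
Cb5 gives Fb4
C#4 gives F#3
F#4 gives B3
Db4 gives Gb3

E#4 Eb4 Fb4 F#3 B3 Gb3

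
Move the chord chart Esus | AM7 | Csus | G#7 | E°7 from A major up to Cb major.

Gbsus CbM7 Ebbsus Bb7 Gb°7

A major up to Cb major is a diminished third; each chord root moves by that interval while the quality stays the same.
Esus: root E up a diminished third → Gb, giving Gbsus.
AM7: root A up a diminished third → Cb, giving CbM7.
Csus: root C up a diminished third → Ebb, giving Ebbsus.
G#7: root G# up a diminished third → Bb, giving Bb7.
E°7: root E up a diminished third → Gb, giving Gb°7.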